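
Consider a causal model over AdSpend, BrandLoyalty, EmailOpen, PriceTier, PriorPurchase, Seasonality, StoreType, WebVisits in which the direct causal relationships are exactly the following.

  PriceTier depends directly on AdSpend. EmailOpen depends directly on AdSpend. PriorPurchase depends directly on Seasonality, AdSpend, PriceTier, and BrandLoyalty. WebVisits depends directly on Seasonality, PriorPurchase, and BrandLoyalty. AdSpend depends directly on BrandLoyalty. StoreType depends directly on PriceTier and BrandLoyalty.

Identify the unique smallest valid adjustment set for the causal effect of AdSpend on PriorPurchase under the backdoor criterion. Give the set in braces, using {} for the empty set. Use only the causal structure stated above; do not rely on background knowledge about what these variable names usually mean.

{BrandLoyalty}

Variables eligible for adjustment (non-descendants of AdSpend, excluding AdSpend and PriorPurchase): {BrandLoyalty, Seasonality}.
Backdoor paths from AdSpend to PriorPurchase:
  P1: AdSpend <- BrandLoyalty -> StoreType <- PriceTier -> PriorPurchase
  P2: AdSpend <- BrandLoyalty -> PriorPurchase
  P3: AdSpend <- BrandLoyalty -> WebVisits <- Seasonality -> PriorPurchase
  P4: AdSpend <- BrandLoyalty -> WebVisits <- PriorPurchase
The empty set is not sufficient: P2 (AdSpend <- BrandLoyalty -> PriorPurchase) has no collider blocking it and no conditioned non-collider, so it is open.
Try {BrandLoyalty}:
  P1: blocked at fork node BrandLoyalty ∈ conditioning set.
  P2: blocked at fork node BrandLoyalty ∈ conditioning set.
  P3: blocked at fork node BrandLoyalty ∈ conditioning set.
  P4: blocked at fork node BrandLoyalty ∈ conditioning set.
{BrandLoyalty} contains no descendant of AdSpend and blocks every backdoor path.
No other singleton works — e.g. {Seasonality} leaves P2 open — so {BrandLoyalty} is the unique smallest valid adjustment set.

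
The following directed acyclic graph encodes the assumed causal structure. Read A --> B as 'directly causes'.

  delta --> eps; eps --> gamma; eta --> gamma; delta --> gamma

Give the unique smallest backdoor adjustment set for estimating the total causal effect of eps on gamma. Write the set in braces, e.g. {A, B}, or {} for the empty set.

Variables eligible for adjustment (non-descendants of eps, excluding eps and gamma): {delta, eta}.
Backdoor paths from eps to gamma:
  P1: eps <- delta -> gamma
The empty set is not sufficient: P1 (eps <- delta -> gamma) has no collider blocking it and no conditioned non-collider, so it is open.
Try {delta}:
  P1: blocked at fork node delta ∈ conditioning set.
{delta} contains no descendant of eps and blocks every backdoor path.
No other singleton works — e.g. {eta} leaves P1 open — so {delta} is the unique smallest valid adjustment set.

{delta}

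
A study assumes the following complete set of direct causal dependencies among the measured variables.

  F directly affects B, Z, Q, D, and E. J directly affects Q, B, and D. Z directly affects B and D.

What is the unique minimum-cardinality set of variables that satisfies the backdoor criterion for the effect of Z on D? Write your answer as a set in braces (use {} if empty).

{F}

Variables eligible for adjustment (non-descendants of Z, excluding Z and D): {E, F, J, Q}.
Backdoor paths from Z to D:
  P1: Z <- F -> Q <- J -> D
  P2: Z <- F -> D
  P3: Z <- F -> B <- J -> D
The empty set is not sufficient: P2 (Z <- F -> D) has no collider blocking it and no conditioned non-collider, so it is open.
Try {F}:
  P1: blocked at fork node F ∈ conditioning set.
  P2: blocked at fork node F ∈ conditioning set.
  P3: blocked at fork node F ∈ conditioning set.
{F} contains no descendant of Z and blocks every backdoor path.
No other singleton works — e.g. {E} leaves P2 open — so {F} is the unique smallest valid adjustment set.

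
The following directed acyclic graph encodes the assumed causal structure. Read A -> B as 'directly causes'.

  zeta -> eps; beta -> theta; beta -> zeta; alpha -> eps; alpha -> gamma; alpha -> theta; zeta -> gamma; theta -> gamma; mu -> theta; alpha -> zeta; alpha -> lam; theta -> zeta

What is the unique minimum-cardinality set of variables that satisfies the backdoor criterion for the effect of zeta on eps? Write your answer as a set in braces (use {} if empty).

{alpha}

Variables eligible for adjustment (non-descendants of zeta, excluding zeta and eps): {alpha, beta, lam, mu, theta}.
Backdoor paths from zeta to eps:
  P1: zeta <- alpha -> eps
  P2: zeta <- beta -> theta <- alpha -> eps
  P3: zeta <- beta -> theta -> gamma <- alpha -> eps
  P4: zeta <- theta <- alpha -> eps
  P5: zeta <- theta -> gamma <- alpha -> eps
The empty set is not sufficient: P1 (zeta <- alpha -> eps) has no collider blocking it and no conditioned non-collider, so it is open.
Try {alpha}:
  P1: blocked at fork node alpha ∈ conditioning set.
  P2: blocked at collider theta (neither it nor any descendant is in the conditioning set).
  P3: blocked at collider gamma (neither it nor any descendant is in the conditioning set).
  P4: blocked at fork node alpha ∈ conditioning set.
  P5: blocked at collider gamma (neither it nor any descendant is in the conditioning set).
{alpha} contains no descendant of zeta and blocks every backdoor path.
No other singleton works — e.g. {mu} leaves P1 open — so {alpha} is the unique smallest valid adjustment set.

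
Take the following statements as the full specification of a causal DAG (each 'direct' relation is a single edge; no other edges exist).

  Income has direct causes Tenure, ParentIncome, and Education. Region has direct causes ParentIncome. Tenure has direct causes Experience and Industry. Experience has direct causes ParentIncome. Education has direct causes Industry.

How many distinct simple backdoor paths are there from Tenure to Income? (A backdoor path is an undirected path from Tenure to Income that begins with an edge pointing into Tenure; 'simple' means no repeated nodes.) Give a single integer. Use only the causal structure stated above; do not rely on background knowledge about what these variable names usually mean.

2

A backdoor path from Tenure to Income is any simple undirected path whose first edge points into Tenure (i.e. leaves Tenure via a parent).
Parents of Tenure: {Experience, Industry}.
Enumerating:
  P1: Tenure <- Experience <- ParentIncome -> Income
  P2: Tenure <- Industry -> Education -> Income
That exhausts the simple backdoor paths. Count: 2.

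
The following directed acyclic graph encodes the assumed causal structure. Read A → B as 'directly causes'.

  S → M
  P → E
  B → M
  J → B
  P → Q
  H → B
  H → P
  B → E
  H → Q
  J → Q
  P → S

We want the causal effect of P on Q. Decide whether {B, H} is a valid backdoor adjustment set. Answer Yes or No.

Backdoor paths from P to Q (paths whose first edge points into P):
  P1: P <- H -> B <- J -> Q
  P2: P <- H -> Q
Condition 1 (no descendant of P in the set): holds — descendants of P are {E, M, Q, S}; none are in {B, H}.
Condition 2 (every backdoor path blocked by {B, H}):
  P1: blocked at fork node H ∈ conditioning set.
  P2: blocked at fork node H ∈ conditioning set.
{B, H} satisfies the backdoor criterion.

Yes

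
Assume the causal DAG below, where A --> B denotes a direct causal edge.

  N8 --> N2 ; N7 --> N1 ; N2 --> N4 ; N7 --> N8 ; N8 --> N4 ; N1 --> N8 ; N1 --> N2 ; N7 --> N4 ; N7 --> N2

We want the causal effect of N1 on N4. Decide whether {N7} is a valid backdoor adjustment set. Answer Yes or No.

Yes

Backdoor paths from N1 to N4 (paths whose first edge points into N1):
  P1: N1 <- N7 -> N8 -> N2 -> N4
  P2: N1 <- N7 -> N8 -> N4
  P3: N1 <- N7 -> N2 <- N8 -> N4
  P4: N1 <- N7 -> N2 -> N4
  P5: N1 <- N7 -> N4
Condition 1 (no descendant of N1 in the set): holds — descendants of N1 are {N2, N4, N8}; none are in {N7}.
Condition 2 (every backdoor path blocked by {N7}):
  P1: blocked at fork node N7 ∈ conditioning set.
  P2: blocked at fork node N7 ∈ conditioning set.
  P3: blocked at fork node N7 ∈ conditioning set.
  P4: blocked at fork node N7 ∈ conditioning set.
  P5: blocked at fork node N7 ∈ conditioning set.
{N7} satisfies the backdoor criterion.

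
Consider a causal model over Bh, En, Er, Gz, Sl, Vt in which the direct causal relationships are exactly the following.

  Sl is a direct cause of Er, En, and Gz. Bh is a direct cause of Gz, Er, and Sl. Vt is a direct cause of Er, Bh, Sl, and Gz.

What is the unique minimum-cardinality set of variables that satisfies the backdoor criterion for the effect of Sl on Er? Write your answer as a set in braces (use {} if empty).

{Bh, Vt}

Variables eligible for adjustment (non-descendants of Sl, excluding Sl and Er): {Bh, Vt}.
Backdoor paths from Sl to Er:
  P1: Sl <- Vt -> Bh -> Er
  P2: Sl <- Vt -> Gz <- Bh -> Er
  P3: Sl <- Vt -> Er
  P4: Sl <- Bh <- Vt -> Er
  P5: Sl <- Bh -> Gz <- Vt -> Er
  P6: Sl <- Bh -> Er
The empty set is not sufficient: P1 (Sl <- Vt -> Bh -> Er) has no collider blocking it and no conditioned non-collider, so it is open.
Try {Bh, Vt}:
  P1: blocked at fork node Vt ∈ conditioning set.
  P2: blocked at fork node Vt ∈ conditioning set.
  P3: blocked at fork node Vt ∈ conditioning set.
  P4: blocked at chain node Bh ∈ conditioning set.
  P5: blocked at fork node Bh ∈ conditioning set.
  P6: blocked at fork node Bh ∈ conditioning set.
{Bh, Vt} contains no descendant of Sl and blocks every backdoor path.
Every element of {Bh, Vt} is needed (dropping Bh leaves P6 open; dropping Vt leaves P3 open), so no proper subset is valid.
Among all size-2 subsets of the eligible variables, only {Bh, Vt} blocks every backdoor path, so it is the unique smallest valid adjustment set.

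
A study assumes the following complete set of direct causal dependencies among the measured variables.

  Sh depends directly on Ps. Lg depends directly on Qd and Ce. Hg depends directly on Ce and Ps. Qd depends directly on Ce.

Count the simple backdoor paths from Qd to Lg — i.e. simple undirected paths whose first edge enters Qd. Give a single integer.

1

A backdoor path from Qd to Lg is any simple undirected path whose first edge points into Qd (i.e. leaves Qd via a parent).
Parents of Qd: {Ce}.
Enumerating:
  P1: Qd <- Ce -> Lg
That exhausts the simple backdoor paths. Count: 1.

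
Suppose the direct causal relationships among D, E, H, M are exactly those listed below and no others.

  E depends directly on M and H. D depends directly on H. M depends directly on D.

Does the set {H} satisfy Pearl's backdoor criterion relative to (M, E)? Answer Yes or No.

Yes

Backdoor paths from M to E (paths whose first edge points into M):
  P1: M <- D <- H -> E
Condition 1 (no descendant of M in the set): holds — descendants of M are {E}; none are in {H}.
Condition 2 (every backdoor path blocked by {H}):
  P1: blocked at fork node H ∈ conditioning set.
{H} satisfies the backdoor criterion.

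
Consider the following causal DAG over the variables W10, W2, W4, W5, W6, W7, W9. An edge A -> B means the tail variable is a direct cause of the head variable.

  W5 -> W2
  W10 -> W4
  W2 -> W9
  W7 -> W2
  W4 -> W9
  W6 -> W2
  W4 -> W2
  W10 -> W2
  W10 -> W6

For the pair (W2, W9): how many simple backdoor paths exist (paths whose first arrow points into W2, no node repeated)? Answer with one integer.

3

A backdoor path from W2 to W9 is any simple undirected path whose first edge points into W2 (i.e. leaves W2 via a parent).
Parents of W2: {W10, W4, W5, W6, W7}.
Enumerating:
  P1: W2 <- W10 -> W4 -> W9
  P2: W2 <- W6 <- W10 -> W4 -> W9
  P3: W2 <- W4 -> W9
That exhausts the simple backdoor paths. Count: 3.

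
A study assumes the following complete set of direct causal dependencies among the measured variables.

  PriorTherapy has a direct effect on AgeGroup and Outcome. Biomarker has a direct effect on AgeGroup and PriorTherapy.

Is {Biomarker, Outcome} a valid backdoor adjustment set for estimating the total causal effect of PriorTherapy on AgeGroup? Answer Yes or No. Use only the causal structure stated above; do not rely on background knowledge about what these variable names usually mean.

No

Backdoor paths from PriorTherapy to AgeGroup (paths whose first edge points into PriorTherapy):
  P1: PriorTherapy <- Biomarker -> AgeGroup
Condition 1 (no descendant of PriorTherapy in the set): FAILS — Outcome is a descendant of PriorTherapy.
Condition 2 (every backdoor path blocked by {Biomarker, Outcome}):
  P1: blocked at fork node Biomarker ∈ conditioning set.
{Biomarker, Outcome} does not satisfy the backdoor criterion.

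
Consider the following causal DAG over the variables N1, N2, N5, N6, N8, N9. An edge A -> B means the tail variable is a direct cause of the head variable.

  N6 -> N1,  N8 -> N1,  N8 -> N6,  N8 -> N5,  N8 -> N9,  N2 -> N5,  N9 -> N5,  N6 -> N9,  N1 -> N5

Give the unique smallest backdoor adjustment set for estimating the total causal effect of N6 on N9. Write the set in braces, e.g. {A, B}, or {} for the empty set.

Variables eligible for adjustment (non-descendants of N6, excluding N6 and N9): {N2, N8}.
Backdoor paths from N6 to N9:
  P1: N6 <- N8 -> N9
  P2: N6 <- N8 -> N1 -> N5 <- N9
  P3: N6 <- N8 -> N5 <- N9
The empty set is not sufficient: P1 (N6 <- N8 -> N9) has no collider blocking it and no conditioned non-collider, so it is open.
Try {N8}:
  P1: blocked at fork node N8 ∈ conditioning set.
  P2: blocked at fork node N8 ∈ conditioning set.
  P3: blocked at fork node N8 ∈ conditioning set.
{N8} contains no descendant of N6 and blocks every backdoor path.
No other singleton works — e.g. {N2} leaves P1 open — so {N8} is the unique smallest valid adjustment set.

{N8}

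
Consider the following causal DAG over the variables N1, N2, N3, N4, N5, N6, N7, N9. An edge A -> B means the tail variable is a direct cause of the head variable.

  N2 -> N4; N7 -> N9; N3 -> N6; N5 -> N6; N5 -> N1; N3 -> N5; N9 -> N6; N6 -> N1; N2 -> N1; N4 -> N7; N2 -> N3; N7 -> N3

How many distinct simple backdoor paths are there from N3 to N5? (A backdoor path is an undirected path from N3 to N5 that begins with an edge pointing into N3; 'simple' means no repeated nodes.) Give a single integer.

8

A backdoor path from N3 to N5 is any simple undirected path whose first edge points into N3 (i.e. leaves N3 via a parent).
Parents of N3: {N2, N7}.
Enumerating:
  P1: N3 <- N2 -> N4 -> N7 -> N9 -> N6 <- N5
  P2: N3 <- N2 -> N4 -> N7 -> N9 -> N6 -> N1 <- N5
  P3: N3 <- N2 -> N1 <- N5
  P4: N3 <- N2 -> N1 <- N6 <- N5
  P5: N3 <- N7 <- N4 <- N2 -> N1 <- N5
  P6: N3 <- N7 <- N4 <- N2 -> N1 <- N6 <- N5
  P7: N3 <- N7 -> N9 -> N6 <- N5
  P8: N3 <- N7 -> N9 -> N6 -> N1 <- N5
That exhausts the simple backdoor paths. Count: 8.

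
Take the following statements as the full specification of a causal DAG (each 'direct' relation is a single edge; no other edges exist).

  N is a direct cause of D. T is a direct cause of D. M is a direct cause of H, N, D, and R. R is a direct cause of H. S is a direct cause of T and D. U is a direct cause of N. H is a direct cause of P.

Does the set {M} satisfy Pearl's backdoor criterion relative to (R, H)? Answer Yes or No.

Yes

Backdoor paths from R to H (paths whose first edge points into R):
  P1: R <- M -> H
Condition 1 (no descendant of R in the set): holds — descendants of R are {H, P}; none are in {M}.
Condition 2 (every backdoor path blocked by {M}):
  P1: blocked at fork node M ∈ conditioning set.
{M} satisfies the backdoor criterion.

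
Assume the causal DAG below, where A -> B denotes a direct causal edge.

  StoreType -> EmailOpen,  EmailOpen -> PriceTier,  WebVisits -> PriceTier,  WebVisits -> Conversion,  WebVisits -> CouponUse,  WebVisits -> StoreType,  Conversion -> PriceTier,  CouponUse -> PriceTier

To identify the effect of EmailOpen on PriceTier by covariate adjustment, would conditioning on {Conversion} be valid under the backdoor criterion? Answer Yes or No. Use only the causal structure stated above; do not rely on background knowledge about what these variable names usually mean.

Backdoor paths from EmailOpen to PriceTier (paths whose first edge points into EmailOpen):
  P1: EmailOpen <- StoreType <- WebVisits -> CouponUse -> PriceTier
  P2: EmailOpen <- StoreType <- WebVisits -> Conversion -> PriceTier
  P3: EmailOpen <- StoreType <- WebVisits -> PriceTier
Condition 1 (no descendant of EmailOpen in the set): holds — descendants of EmailOpen are {PriceTier}; none are in {Conversion}.
Condition 2 (every backdoor path blocked by {Conversion}):
  P1: open — no interior node is in the conditioning set.
  P2: blocked at chain node Conversion ∈ conditioning set.
  P3: open — no interior node is in the conditioning set.
{Conversion} does not satisfy the backdoor criterion.

No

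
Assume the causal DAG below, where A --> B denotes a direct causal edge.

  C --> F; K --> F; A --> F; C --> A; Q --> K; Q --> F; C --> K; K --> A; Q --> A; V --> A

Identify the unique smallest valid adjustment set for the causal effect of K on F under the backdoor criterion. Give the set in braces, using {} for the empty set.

Variables eligible for adjustment (non-descendants of K, excluding K and F): {C, Q, V}.
Backdoor paths from K to F:
  P1: K <- C -> A <- Q -> F
  P2: K <- C -> A -> F
  P3: K <- C -> F
  P4: K <- Q -> A <- C -> F
  P5: K <- Q -> A -> F
  P6: K <- Q -> F
The empty set is not sufficient: P2 (K <- C -> A -> F) has no collider blocking it and no conditioned non-collider, so it is open.
Try {C, Q}:
  P1: blocked at fork node C ∈ conditioning set.
  P2: blocked at fork node C ∈ conditioning set.
  P3: blocked at fork node C ∈ conditioning set.
  P4: blocked at fork node Q ∈ conditioning set.
  P5: blocked at fork node Q ∈ conditioning set.
  P6: blocked at fork node Q ∈ conditioning set.
{C, Q} contains no descendant of K and blocks every backdoor path.
Every element of {C, Q} is needed (dropping C leaves P2 open; dropping Q leaves P5 open), so no proper subset is valid.
Among all size-2 subsets of the eligible variables, only {C, Q} blocks every backdoor path, so it is the unique smallest valid adjustment set.

{C, Q}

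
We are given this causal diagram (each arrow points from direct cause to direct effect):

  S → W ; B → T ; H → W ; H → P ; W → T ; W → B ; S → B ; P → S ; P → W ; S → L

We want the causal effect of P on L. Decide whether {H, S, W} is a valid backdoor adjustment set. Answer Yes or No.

Backdoor paths from P to L (paths whose first edge points into P):
  P1: P <- H -> W <- S -> L
  P2: P <- H -> W -> B <- S -> L
  P3: P <- H -> W -> T <- B <- S -> L
Condition 1 (no descendant of P in the set): FAILS — S and W are descendants of P.
Condition 2 (every backdoor path blocked by {H, S, W}):
  P1: blocked at fork node H ∈ conditioning set.
  P2: blocked at fork node H ∈ conditioning set.
  P3: blocked at fork node H ∈ conditioning set.
{H, S, W} does not satisfy the backdoor criterion.

No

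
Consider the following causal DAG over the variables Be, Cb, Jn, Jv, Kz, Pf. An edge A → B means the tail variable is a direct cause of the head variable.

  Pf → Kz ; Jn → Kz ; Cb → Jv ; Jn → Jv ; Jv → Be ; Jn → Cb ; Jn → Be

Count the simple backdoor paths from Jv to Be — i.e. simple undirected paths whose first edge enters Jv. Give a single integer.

A backdoor path from Jv to Be is any simple undirected path whose first edge points into Jv (i.e. leaves Jv via a parent).
Parents of Jv: {Cb, Jn}.
Enumerating:
  P1: Jv <- Jn -> Be
  P2: Jv <- Cb <- Jn -> Be
That exhausts the simple backdoor paths. Count: 2.

2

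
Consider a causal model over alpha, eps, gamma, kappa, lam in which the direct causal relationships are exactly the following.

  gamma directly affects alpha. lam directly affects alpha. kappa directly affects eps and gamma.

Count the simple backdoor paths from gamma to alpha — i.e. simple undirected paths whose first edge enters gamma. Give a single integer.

0

A backdoor path from gamma to alpha is any simple undirected path whose first edge points into gamma (i.e. leaves gamma via a parent).
Parents of gamma: {kappa}.
No simple path from any parent of gamma reaches alpha without revisiting gamma, so there are no backdoor paths.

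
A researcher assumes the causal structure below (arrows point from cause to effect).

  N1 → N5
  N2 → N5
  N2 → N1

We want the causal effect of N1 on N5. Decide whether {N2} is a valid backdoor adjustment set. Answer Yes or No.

Backdoor paths from N1 to N5 (paths whose first edge points into N1):
  P1: N1 <- N2 -> N5
Condition 1 (no descendant of N1 in the set): holds — descendants of N1 are {N5}; none are in {N2}.
Condition 2 (every backdoor path blocked by {N2}):
  P1: blocked at fork node N2 ∈ conditioning set.
{N2} satisfies the backdoor criterion.

Yes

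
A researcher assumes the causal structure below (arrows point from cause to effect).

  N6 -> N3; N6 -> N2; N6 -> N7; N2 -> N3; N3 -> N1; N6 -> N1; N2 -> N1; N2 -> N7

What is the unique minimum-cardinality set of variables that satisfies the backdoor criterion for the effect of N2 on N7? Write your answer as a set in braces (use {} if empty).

{N6}

Variables eligible for adjustment (non-descendants of N2, excluding N2 and N7): {N6}.
Backdoor paths from N2 to N7:
  P1: N2 <- N6 -> N7
The empty set is not sufficient: P1 (N2 <- N6 -> N7) has no collider blocking it and no conditioned non-collider, so it is open.
Try {N6}:
  P1: blocked at fork node N6 ∈ conditioning set.
{N6} contains no descendant of N2 and blocks every backdoor path.
{N6} is the unique smallest valid adjustment set.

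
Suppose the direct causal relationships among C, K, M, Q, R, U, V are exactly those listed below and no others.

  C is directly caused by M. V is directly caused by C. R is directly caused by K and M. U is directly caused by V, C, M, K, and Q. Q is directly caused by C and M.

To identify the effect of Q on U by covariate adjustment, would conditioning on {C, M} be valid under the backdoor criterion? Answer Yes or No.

Backdoor paths from Q to U (paths whose first edge points into Q):
  P1: Q <- M -> C -> V -> U
  P2: Q <- M -> C -> U
  P3: Q <- M -> R <- K -> U
  P4: Q <- M -> U
  P5: Q <- C <- M -> R <- K -> U
  P6: Q <- C <- M -> U
  P7: Q <- C -> V -> U
  P8: Q <- C -> U
Condition 1 (no descendant of Q in the set): holds — descendants of Q are {U}; none are in {C, M}.
Condition 2 (every backdoor path blocked by {C, M}):
  P1: blocked at fork node M ∈ conditioning set.
  P2: blocked at fork node M ∈ conditioning set.
  P3: blocked at fork node M ∈ conditioning set.
  P4: blocked at fork node M ∈ conditioning set.
  P5: blocked at chain node C ∈ conditioning set.
  P6: blocked at chain node C ∈ conditioning set.
  P7: blocked at fork node C ∈ conditioning set.
  P8: blocked at fork node C ∈ conditioning set.
{C, M} satisfies the backdoor criterion.

Yes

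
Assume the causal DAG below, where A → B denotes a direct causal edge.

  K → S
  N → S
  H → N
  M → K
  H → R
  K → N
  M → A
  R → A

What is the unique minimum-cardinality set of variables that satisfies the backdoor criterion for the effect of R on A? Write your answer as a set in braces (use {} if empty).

{}

Variables eligible for adjustment (non-descendants of R, excluding R and A): {H, K, M, N, S}.
Backdoor paths from R to A:
  P1: R <- H -> N <- K <- M -> A
  P2: R <- H -> N -> S <- K <- M -> A
Each backdoor path contains an unconditioned collider, so every path is already blocked with the empty conditioning set:
  P1: blocked at collider N (neither it nor any descendant is in the conditioning set).
  P2: blocked at collider S (neither it nor any descendant is in the conditioning set).
The empty set is therefore the unique smallest valid set.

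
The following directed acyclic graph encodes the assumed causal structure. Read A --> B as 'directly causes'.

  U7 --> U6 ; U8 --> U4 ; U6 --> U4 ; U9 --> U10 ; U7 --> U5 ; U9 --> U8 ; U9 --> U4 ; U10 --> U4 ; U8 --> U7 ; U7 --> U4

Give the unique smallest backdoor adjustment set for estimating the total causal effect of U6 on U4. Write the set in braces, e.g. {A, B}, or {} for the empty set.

Variables eligible for adjustment (non-descendants of U6, excluding U6 and U4): {U10, U5, U7, U8, U9}.
Backdoor paths from U6 to U4:
  P1: U6 <- U7 <- U8 <- U9 -> U10 -> U4
  P2: U6 <- U7 <- U8 <- U9 -> U4
  P3: U6 <- U7 <- U8 -> U4
  P4: U6 <- U7 -> U4
The empty set is not sufficient: P1 (U6 <- U7 <- U8 <- U9 -> U10 -> U4) has no collider blocking it and no conditioned non-collider, so it is open.
Try {U7}:
  P1: blocked at chain node U7 ∈ conditioning set.
  P2: blocked at chain node U7 ∈ conditioning set.
  P3: blocked at chain node U7 ∈ conditioning set.
  P4: blocked at fork node U7 ∈ conditioning set.
{U7} contains no descendant of U6 and blocks every backdoor path.
No other singleton works — e.g. {U9} leaves P3 open — so {U7} is the unique smallest valid adjustment set.

{U7}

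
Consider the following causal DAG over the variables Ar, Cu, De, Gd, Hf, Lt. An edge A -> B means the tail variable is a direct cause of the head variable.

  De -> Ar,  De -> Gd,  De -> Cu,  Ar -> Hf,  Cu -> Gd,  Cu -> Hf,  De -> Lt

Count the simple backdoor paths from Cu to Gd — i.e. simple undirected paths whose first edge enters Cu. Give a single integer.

1

A backdoor path from Cu to Gd is any simple undirected path whose first edge points into Cu (i.e. leaves Cu via a parent).
Parents of Cu: {De}.
Enumerating:
  P1: Cu <- De -> Gd
That exhausts the simple backdoor paths. Count: 1.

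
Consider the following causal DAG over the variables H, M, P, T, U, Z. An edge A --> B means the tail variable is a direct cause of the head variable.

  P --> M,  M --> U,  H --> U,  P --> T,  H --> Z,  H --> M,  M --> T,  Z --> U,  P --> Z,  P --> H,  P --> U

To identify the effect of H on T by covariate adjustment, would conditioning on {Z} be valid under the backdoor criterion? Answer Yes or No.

No

Backdoor paths from H to T (paths whose first edge points into H):
  P1: H <- P -> M -> T
  P2: H <- P -> Z -> U <- M -> T
  P3: H <- P -> U <- M -> T
  P4: H <- P -> T
Condition 1 (no descendant of H in the set): FAILS — Z is a descendant of H.
Condition 2 (every backdoor path blocked by {Z}):
  P1: open — no interior node is in the conditioning set.
  P2: blocked at chain node Z ∈ conditioning set.
  P3: blocked at collider U (neither it nor any descendant is in the conditioning set).
  P4: open — no interior node is in the conditioning set.
{Z} does not satisfy the backdoor criterion.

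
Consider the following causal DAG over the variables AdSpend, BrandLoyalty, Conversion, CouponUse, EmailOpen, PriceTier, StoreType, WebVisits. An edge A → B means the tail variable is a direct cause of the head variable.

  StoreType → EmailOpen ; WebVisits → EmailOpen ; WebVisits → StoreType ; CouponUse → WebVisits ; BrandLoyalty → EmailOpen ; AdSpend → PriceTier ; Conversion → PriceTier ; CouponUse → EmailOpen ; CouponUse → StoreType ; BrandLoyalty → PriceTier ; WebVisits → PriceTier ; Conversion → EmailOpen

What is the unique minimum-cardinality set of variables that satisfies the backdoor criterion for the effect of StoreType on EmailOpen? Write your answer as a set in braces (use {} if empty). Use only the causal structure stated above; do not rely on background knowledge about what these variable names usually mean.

{CouponUse, WebVisits}

Variables eligible for adjustment (non-descendants of StoreType, excluding StoreType and EmailOpen): {AdSpend, BrandLoyalty, Conversion, CouponUse, PriceTier, WebVisits}.
Backdoor paths from StoreType to EmailOpen:
  P1: StoreType <- CouponUse -> WebVisits -> EmailOpen
  P2: StoreType <- CouponUse -> WebVisits -> PriceTier <- Conversion -> EmailOpen
  P3: StoreType <- CouponUse -> WebVisits -> PriceTier <- BrandLoyalty -> EmailOpen
  P4: StoreType <- CouponUse -> EmailOpen
  P5: StoreType <- WebVisits <- CouponUse -> EmailOpen
  P6: StoreType <- WebVisits -> EmailOpen
  P7: StoreType <- WebVisits -> PriceTier <- Conversion -> EmailOpen
  P8: StoreType <- WebVisits -> PriceTier <- BrandLoyalty -> EmailOpen
The empty set is not sufficient: P1 (StoreType <- CouponUse -> WebVisits -> EmailOpen) has no collider blocking it and no conditioned non-collider, so it is open.
Try {CouponUse, WebVisits}:
  P1: blocked at fork node CouponUse ∈ conditioning set.
  P2: blocked at fork node CouponUse ∈ conditioning set.
  P3: blocked at fork node CouponUse ∈ conditioning set.
  P4: blocked at fork node CouponUse ∈ conditioning set.
  P5: blocked at chain node WebVisits ∈ conditioning set.
  P6: blocked at fork node WebVisits ∈ conditioning set.
  P7: blocked at fork node WebVisits ∈ conditioning set.
  P8: blocked at fork node WebVisits ∈ conditioning set.
{CouponUse, WebVisits} contains no descendant of StoreType and blocks every backdoor path.
Every element of {CouponUse, WebVisits} is needed (dropping CouponUse leaves P4 open; dropping WebVisits leaves P6 open), so no proper subset is valid.
Among all size-2 subsets of the eligible variables, only {CouponUse, WebVisits} blocks every backdoor path, so it is the unique smallest valid adjustment set.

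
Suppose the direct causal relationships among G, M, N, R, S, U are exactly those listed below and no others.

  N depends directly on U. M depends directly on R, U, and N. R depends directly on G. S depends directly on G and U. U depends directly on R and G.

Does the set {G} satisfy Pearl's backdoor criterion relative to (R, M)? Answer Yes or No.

Backdoor paths from R to M (paths whose first edge points into R):
  P1: R <- G -> U -> N -> M
  P2: R <- G -> U -> M
  P3: R <- G -> S <- U -> N -> M
  P4: R <- G -> S <- U -> M
Condition 1 (no descendant of R in the set): holds — descendants of R are {M, N, S, U}; none are in {G}.
Condition 2 (every backdoor path blocked by {G}):
  P1: blocked at fork node G ∈ conditioning set.
  P2: blocked at fork node G ∈ conditioning set.
  P3: blocked at fork node G ∈ conditioning set.
  P4: blocked at fork node G ∈ conditioning set.
{G} satisfies the backdoor criterion.

Yes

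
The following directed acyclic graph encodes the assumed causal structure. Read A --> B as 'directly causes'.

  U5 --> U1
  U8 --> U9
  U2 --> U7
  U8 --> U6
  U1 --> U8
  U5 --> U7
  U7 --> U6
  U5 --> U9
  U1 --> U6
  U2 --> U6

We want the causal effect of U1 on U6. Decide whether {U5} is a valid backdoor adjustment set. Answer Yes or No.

Backdoor paths from U1 to U6 (paths whose first edge points into U1):
  P1: U1 <- U5 -> U7 <- U2 -> U6
  P2: U1 <- U5 -> U7 -> U6
  P3: U1 <- U5 -> U9 <- U8 -> U6
Condition 1 (no descendant of U1 in the set): holds — descendants of U1 are {U6, U8, U9}; none are in {U5}.
Condition 2 (every backdoor path blocked by {U5}):
  P1: blocked at fork node U5 ∈ conditioning set.
  P2: blocked at fork node U5 ∈ conditioning set.
  P3: blocked at fork node U5 ∈ conditioning set.
{U5} satisfies the backdoor criterion.

Yes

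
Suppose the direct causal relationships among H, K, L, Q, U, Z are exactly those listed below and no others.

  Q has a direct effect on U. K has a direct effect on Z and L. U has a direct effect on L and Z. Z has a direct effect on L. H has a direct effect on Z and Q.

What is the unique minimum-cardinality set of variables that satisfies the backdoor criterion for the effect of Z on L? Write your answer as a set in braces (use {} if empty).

Variables eligible for adjustment (non-descendants of Z, excluding Z and L): {H, K, Q, U}.
Backdoor paths from Z to L:
  P1: Z <- H -> Q -> U -> L
  P2: Z <- K -> L
  P3: Z <- U -> L
The empty set is not sufficient: P1 (Z <- H -> Q -> U -> L) has no collider blocking it and no conditioned non-collider, so it is open.
Try {K, U}:
  P1: blocked at chain node U ∈ conditioning set.
  P2: blocked at fork node K ∈ conditioning set.
  P3: blocked at fork node U ∈ conditioning set.
{K, U} contains no descendant of Z and blocks every backdoor path.
Every element of {K, U} is needed (dropping K leaves P2 open; dropping U leaves P1 open), so no proper subset is valid.
Among all size-2 subsets of the eligible variables, only {K, U} blocks every backdoor path, so it is the unique smallest valid adjustment set.

{K, U}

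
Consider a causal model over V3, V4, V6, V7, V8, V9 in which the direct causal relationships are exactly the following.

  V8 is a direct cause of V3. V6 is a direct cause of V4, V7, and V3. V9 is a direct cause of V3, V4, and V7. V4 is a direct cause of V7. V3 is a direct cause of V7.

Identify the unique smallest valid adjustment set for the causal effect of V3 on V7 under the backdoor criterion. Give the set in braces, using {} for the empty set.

Variables eligible for adjustment (non-descendants of V3, excluding V3 and V7): {V4, V6, V8, V9}.
Backdoor paths from V3 to V7:
  P1: V3 <- V6 -> V4 <- V9 -> V7
  P2: V3 <- V6 -> V4 -> V7
  P3: V3 <- V6 -> V7
  P4: V3 <- V9 -> V4 <- V6 -> V7
  P5: V3 <- V9 -> V4 -> V7
  P6: V3 <- V9 -> V7
The empty set is not sufficient: P2 (V3 <- V6 -> V4 -> V7) has no collider blocking it and no conditioned non-collider, so it is open.
Try {V6, V9}:
  P1: blocked at fork node V6 ∈ conditioning set.
  P2: blocked at fork node V6 ∈ conditioning set.
  P3: blocked at fork node V6 ∈ conditioning set.
  P4: blocked at fork node V9 ∈ conditioning set.
  P5: blocked at fork node V9 ∈ conditioning set.
  P6: blocked at fork node V9 ∈ conditioning set.
{V6, V9} contains no descendant of V3 and blocks every backdoor path.
Every element of {V6, V9} is needed (dropping V6 leaves P2 open; dropping V9 leaves P5 open), so no proper subset is valid.
Among all size-2 subsets of the eligible variables, only {V6, V9} blocks every backdoor path, so it is the unique smallest valid adjustment set.

{V6, V9}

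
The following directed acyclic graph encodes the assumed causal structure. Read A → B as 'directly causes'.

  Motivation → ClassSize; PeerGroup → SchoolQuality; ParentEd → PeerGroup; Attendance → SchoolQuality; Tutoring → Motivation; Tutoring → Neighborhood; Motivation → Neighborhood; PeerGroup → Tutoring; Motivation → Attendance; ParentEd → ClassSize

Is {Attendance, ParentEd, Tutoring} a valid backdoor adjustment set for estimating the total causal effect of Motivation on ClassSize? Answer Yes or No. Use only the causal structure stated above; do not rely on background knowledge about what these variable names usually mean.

Backdoor paths from Motivation to ClassSize (paths whose first edge points into Motivation):
  P1: Motivation <- Tutoring <- PeerGroup <- ParentEd -> ClassSize
Condition 1 (no descendant of Motivation in the set): FAILS — Attendance is a descendant of Motivation.
Condition 2 (every backdoor path blocked by {Attendance, ParentEd, Tutoring}):
  P1: blocked at chain node Tutoring ∈ conditioning set.
{Attendance, ParentEd, Tutoring} does not satisfy the backdoor criterion.

No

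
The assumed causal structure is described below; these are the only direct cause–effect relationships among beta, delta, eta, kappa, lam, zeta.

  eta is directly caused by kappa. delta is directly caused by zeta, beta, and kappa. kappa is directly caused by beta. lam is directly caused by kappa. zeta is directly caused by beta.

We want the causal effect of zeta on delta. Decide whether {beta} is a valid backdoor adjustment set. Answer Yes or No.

Backdoor paths from zeta to delta (paths whose first edge points into zeta):
  P1: zeta <- beta -> kappa -> delta
  P2: zeta <- beta -> delta
Condition 1 (no descendant of zeta in the set): holds — descendants of zeta are {delta}; none are in {beta}.
Condition 2 (every backdoor path blocked by {beta}):
  P1: blocked at fork node beta ∈ conditioning set.
  P2: blocked at fork node beta ∈ conditioning set.
{beta} satisfies the backdoor criterion.

Yes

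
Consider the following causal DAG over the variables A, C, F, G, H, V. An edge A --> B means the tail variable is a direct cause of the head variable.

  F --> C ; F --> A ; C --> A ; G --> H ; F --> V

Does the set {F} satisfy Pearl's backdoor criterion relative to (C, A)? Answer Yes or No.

Backdoor paths from C to A (paths whose first edge points into C):
  P1: C <- F -> A
Condition 1 (no descendant of C in the set): holds — descendants of C are {A}; none are in {F}.
Condition 2 (every backdoor path blocked by {F}):
  P1: blocked at fork node F ∈ conditioning set.
{F} satisfies the backdoor criterion.

Yes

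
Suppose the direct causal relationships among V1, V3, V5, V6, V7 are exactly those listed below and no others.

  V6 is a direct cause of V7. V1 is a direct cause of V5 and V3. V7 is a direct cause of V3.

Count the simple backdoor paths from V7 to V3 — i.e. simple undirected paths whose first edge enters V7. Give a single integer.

0

A backdoor path from V7 to V3 is any simple undirected path whose first edge points into V7 (i.e. leaves V7 via a parent).
Parents of V7: {V6}.
No simple path from any parent of V7 reaches V3 without revisiting V7, so there are no backdoor paths.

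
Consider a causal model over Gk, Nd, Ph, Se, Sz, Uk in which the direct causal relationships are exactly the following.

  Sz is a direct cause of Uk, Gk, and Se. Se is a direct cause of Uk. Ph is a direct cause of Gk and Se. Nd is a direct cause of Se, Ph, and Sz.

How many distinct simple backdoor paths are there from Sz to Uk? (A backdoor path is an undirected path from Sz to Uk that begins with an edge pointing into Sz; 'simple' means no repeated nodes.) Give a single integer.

2

A backdoor path from Sz to Uk is any simple undirected path whose first edge points into Sz (i.e. leaves Sz via a parent).
Parents of Sz: {Nd}.
Enumerating:
  P1: Sz <- Nd -> Ph -> Se -> Uk
  P2: Sz <- Nd -> Se -> Uk
That exhausts the simple backdoor paths. Count: 2.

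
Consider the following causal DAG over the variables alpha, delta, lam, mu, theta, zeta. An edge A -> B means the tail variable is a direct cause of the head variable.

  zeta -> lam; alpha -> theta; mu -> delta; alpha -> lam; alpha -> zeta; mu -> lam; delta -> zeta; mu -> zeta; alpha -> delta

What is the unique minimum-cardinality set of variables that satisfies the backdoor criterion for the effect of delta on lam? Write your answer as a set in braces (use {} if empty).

Variables eligible for adjustment (non-descendants of delta, excluding delta and lam): {alpha, mu, theta}.
Backdoor paths from delta to lam:
  P1: delta <- alpha -> zeta <- mu -> lam
  P2: delta <- alpha -> zeta -> lam
  P3: delta <- alpha -> lam
  P4: delta <- mu -> zeta <- alpha -> lam
  P5: delta <- mu -> zeta -> lam
  P6: delta <- mu -> lam
The empty set is not sufficient: P2 (delta <- alpha -> zeta -> lam) has no collider blocking it and no conditioned non-collider, so it is open.
Try {alpha, mu}:
  P1: blocked at fork node alpha ∈ conditioning set.
  P2: blocked at fork node alpha ∈ conditioning set.
  P3: blocked at fork node alpha ∈ conditioning set.
  P4: blocked at fork node mu ∈ conditioning set.
  P5: blocked at fork node mu ∈ conditioning set.
  P6: blocked at fork node mu ∈ conditioning set.
{alpha, mu} contains no descendant of delta and blocks every backdoor path.
Every element of {alpha, mu} is needed (dropping alpha leaves P2 open; dropping mu leaves P5 open), so no proper subset is valid.
Among all size-2 subsets of the eligible variables, only {alpha, mu} blocks every backdoor path, so it is the unique smallest valid adjustment set.

{alpha, mu}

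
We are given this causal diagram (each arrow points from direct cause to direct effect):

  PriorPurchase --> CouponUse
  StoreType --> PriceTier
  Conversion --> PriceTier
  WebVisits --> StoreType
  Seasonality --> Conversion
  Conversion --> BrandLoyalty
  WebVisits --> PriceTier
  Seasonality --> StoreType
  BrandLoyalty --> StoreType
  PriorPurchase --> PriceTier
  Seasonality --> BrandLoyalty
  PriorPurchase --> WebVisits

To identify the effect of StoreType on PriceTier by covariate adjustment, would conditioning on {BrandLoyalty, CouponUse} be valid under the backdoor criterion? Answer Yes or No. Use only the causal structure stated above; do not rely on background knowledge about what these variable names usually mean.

No

Backdoor paths from StoreType to PriceTier (paths whose first edge points into StoreType):
  P1: StoreType <- Seasonality -> Conversion -> PriceTier
  P2: StoreType <- Seasonality -> BrandLoyalty <- Conversion -> PriceTier
  P3: StoreType <- WebVisits <- PriorPurchase -> PriceTier
  P4: StoreType <- WebVisits -> PriceTier
  P5: StoreType <- BrandLoyalty <- Seasonality -> Conversion -> PriceTier
  P6: StoreType <- BrandLoyalty <- Conversion -> PriceTier
Condition 1 (no descendant of StoreType in the set): holds — descendants of StoreType are {PriceTier}; none are in {BrandLoyalty, CouponUse}.
Condition 2 (every backdoor path blocked by {BrandLoyalty, CouponUse}):
  P1: open — no interior node is in the conditioning set.
  P2: open — collider(s) BrandLoyalty are conditioned on (or have a conditioned descendant) and no non-collider on the path is in the set.
  P3: open — no interior node is in the conditioning set.
  P4: open — no interior node is in the conditioning set.
  P5: blocked at chain node BrandLoyalty ∈ conditioning set.
  P6: blocked at chain node BrandLoyalty ∈ conditioning set.
{BrandLoyalty, CouponUse} does not satisfy the backdoor criterion.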